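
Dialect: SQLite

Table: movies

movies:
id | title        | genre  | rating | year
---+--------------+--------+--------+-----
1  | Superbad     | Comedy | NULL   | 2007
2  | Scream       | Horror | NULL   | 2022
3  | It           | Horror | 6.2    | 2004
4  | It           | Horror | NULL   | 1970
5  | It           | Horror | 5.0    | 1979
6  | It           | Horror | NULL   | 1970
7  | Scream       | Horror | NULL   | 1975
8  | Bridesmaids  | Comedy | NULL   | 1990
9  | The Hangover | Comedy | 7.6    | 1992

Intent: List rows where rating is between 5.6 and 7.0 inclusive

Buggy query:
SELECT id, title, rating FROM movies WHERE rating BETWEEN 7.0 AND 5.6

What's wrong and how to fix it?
Bug: BETWEEN expects the lower bound first; with 7.0 AND 5.6 the range is empty

Fix: Swap the bounds so the smaller value comes first

Corrected query:
SELECT id, title, rating FROM movies WHERE rating BETWEEN 5.6 AND 7.0

Result:
id | title | rating
---+-------+-------
3  | It    | 6.2   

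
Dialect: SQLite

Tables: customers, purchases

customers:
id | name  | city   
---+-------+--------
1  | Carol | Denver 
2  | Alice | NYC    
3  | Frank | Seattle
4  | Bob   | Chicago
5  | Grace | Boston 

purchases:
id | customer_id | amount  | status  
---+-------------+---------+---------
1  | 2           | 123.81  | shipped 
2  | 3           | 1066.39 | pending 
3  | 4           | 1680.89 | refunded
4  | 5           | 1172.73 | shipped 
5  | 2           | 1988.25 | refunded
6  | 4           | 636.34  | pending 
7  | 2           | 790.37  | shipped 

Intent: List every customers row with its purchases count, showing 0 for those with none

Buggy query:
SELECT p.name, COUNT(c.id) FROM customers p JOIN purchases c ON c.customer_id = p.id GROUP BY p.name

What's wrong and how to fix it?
Bug: INNER JOIN drops customers rows that have no matching purchases rows

Fix: Switch to LEFT JOIN to retain unmatched parent rows

Corrected query:
SELECT p.name, COUNT(c.id) FROM customers p LEFT JOIN purchases c ON c.customer_id = p.id GROUP BY p.name

Result:
name  | COUNT(c.id)
------+------------
Alice | 3          
Bob   | 2          
Carol | 0          
Frank | 1          
Grace | 1          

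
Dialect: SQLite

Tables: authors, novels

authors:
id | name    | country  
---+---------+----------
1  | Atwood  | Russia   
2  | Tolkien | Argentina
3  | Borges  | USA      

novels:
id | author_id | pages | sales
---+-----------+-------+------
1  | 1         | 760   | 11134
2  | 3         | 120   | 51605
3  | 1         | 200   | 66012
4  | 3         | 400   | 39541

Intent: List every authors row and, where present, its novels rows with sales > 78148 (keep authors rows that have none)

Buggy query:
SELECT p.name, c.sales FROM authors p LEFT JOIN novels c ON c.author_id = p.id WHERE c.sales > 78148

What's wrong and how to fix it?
Bug: A WHERE condition on the right-hand table after LEFT JOIN drops unmatched parents

Fix: Move the right-table condition into the ON clause so unmatched parents are kept

Corrected query:
SELECT p.name, c.sales FROM authors p LEFT JOIN novels c ON c.author_id = p.id AND c.sales > 78148

Result:
name    | sales
--------+------
Atwood  | NULL 
Tolkien | NULL 
Borges  | NULL 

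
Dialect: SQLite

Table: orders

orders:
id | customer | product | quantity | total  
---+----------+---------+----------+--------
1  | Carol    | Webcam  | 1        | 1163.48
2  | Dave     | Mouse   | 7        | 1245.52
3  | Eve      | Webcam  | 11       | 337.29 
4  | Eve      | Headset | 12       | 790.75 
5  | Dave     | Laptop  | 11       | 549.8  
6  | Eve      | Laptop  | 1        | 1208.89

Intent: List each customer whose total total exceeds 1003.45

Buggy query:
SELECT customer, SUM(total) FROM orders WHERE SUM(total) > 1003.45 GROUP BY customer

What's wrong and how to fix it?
Bug: Aggregate functions cannot appear in a WHERE clause

Fix: Move the aggregate condition to a HAVING clause

Corrected query:
SELECT customer, SUM(total) FROM orders GROUP BY customer HAVING SUM(total) > 1003.45

Result:
customer | SUM(total)
---------+-----------
Carol    | 1163.48   
Dave     | 1795.32   
Eve      | 2336.93   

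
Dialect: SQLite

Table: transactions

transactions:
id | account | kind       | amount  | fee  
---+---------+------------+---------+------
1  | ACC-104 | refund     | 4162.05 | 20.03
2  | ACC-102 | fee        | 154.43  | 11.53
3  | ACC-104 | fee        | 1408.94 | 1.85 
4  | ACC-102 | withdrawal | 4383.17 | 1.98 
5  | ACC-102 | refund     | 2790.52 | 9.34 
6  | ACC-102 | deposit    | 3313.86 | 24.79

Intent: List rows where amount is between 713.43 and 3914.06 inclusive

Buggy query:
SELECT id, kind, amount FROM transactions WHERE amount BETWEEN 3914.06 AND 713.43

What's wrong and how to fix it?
Bug: The bounds are reversed; BETWEEN a AND b requires a <= b to match anything

Fix: Swap the bounds so the smaller value comes first

Corrected query:
SELECT id, kind, amount FROM transactions WHERE amount BETWEEN 713.43 AND 3914.06

Result:
id | kind    | amount 
---+---------+--------
3  | fee     | 1408.94
5  | refund  | 2790.52
6  | deposit | 3313.86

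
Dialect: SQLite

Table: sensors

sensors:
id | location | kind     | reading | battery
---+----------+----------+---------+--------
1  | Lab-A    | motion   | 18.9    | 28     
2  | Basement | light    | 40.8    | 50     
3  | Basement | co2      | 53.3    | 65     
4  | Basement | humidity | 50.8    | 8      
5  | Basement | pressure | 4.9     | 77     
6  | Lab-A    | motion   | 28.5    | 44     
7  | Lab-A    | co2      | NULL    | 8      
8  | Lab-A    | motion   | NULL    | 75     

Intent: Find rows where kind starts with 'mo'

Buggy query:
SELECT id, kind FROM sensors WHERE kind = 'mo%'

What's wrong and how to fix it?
Bug: '=' compares the literal string including the % character; pattern matching needs LIKE

Fix: Replace '=' with LIKE so 'mo%' is treated as a pattern

Corrected query:
SELECT id, kind FROM sensors WHERE kind LIKE 'mo%'

Result:
id | kind  
---+-------
1  | motion
6  | motion
8  | motion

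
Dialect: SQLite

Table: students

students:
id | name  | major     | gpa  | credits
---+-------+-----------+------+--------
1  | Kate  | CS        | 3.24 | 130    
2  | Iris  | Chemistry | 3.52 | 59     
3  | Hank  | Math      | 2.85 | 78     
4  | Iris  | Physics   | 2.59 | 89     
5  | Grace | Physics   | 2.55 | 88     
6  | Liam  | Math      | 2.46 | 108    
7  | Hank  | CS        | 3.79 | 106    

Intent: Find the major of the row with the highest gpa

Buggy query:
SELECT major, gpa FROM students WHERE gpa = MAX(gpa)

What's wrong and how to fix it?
Bug: WHERE is evaluated per row; an aggregate over the whole table isn't defined there

Fix: Wrap MAX in a scalar subquery so WHERE compares against a single value

Corrected query:
SELECT major, gpa FROM students WHERE gpa = (SELECT MAX(gpa) FROM students)

Result:
major | gpa 
------+-----
CS    | 3.79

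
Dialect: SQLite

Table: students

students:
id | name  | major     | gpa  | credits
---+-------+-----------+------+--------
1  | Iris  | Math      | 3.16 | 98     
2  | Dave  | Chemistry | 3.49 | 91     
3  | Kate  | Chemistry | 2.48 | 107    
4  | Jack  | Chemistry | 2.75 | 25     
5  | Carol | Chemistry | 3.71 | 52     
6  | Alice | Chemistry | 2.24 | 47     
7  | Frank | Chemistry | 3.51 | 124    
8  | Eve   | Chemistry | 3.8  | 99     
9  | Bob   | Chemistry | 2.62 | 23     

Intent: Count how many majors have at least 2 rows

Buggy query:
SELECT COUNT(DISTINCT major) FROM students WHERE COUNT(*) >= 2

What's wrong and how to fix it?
Bug: COUNT(*) cannot appear in WHERE; the per-group count doesn't exist yet

Fix: Group first with HAVING COUNT(*) >= 2, then COUNT the resulting groups

Corrected query:
SELECT COUNT(*) FROM (SELECT major FROM students GROUP BY major HAVING COUNT(*) >= 2)

Result:
COUNT(*)
--------
1       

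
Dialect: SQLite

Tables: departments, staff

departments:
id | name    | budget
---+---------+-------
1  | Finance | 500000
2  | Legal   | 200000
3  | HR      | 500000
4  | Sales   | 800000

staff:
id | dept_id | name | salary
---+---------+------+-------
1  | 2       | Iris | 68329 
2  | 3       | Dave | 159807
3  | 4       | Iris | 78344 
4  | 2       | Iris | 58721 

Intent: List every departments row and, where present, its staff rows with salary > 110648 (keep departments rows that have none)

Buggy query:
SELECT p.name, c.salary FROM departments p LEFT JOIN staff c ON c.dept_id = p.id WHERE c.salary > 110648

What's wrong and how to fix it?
Bug: A WHERE condition on the right-hand table after LEFT JOIN drops unmatched parents

Fix: Move the right-table condition into the ON clause so unmatched parents are kept

Corrected query:
SELECT p.name, c.salary FROM departments p LEFT JOIN staff c ON c.dept_id = p.id AND c.salary > 110648

Result:
name    | salary
--------+-------
Finance | NULL  
Legal   | NULL  
HR      | 159807
Sales   | NULL  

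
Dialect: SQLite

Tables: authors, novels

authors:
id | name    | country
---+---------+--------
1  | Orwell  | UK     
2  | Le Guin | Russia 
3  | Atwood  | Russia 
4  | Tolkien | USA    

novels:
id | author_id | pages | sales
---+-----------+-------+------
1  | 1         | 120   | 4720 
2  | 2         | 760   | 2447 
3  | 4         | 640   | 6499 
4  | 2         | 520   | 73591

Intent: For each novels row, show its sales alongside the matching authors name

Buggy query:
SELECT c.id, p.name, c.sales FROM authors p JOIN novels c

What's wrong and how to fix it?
Bug: JOIN with no ON clause produces a cartesian product; every novels row pairs with every authors row

Fix: Add ON c.author_id = p.id to the JOIN

Corrected query:
SELECT c.id, p.name, c.sales FROM authors p JOIN novels c ON c.author_id = p.id

Result:
id | name    | sales
---+---------+------
1  | Orwell  | 4720 
2  | Le Guin | 2447 
3  | Tolkien | 6499 
4  | Le Guin | 73591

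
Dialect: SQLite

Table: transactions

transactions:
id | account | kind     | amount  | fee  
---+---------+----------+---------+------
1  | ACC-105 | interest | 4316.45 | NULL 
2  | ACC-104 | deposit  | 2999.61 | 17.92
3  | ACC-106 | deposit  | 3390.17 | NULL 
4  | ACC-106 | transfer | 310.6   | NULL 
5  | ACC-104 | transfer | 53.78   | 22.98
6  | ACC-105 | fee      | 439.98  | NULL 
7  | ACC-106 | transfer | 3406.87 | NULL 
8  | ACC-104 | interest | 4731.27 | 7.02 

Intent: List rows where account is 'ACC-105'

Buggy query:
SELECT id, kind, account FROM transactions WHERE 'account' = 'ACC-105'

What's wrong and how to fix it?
Bug: Single quotes denote string literals in SQL; the column name is being compared as a constant string

Fix: Remove the quotes around the column name (or use double quotes for an identifier)

Corrected query:
SELECT id, kind, account FROM transactions WHERE account = 'ACC-105'

Result:
id | kind     | account
---+----------+--------
1  | interest | ACC-105
6  | fee      | ACC-105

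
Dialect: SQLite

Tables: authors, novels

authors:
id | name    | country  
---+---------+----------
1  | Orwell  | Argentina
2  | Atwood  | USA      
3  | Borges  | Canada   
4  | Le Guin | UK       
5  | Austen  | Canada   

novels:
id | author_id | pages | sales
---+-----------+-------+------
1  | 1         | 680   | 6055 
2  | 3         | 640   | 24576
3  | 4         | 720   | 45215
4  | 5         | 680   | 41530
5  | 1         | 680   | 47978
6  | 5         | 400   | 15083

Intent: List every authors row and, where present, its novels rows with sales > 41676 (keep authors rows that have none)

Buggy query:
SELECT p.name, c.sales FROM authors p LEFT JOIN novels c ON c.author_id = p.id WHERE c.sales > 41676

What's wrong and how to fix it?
Bug: Filtering c.sales in WHERE discards the NULL rows produced by LEFT JOIN, turning it into an inner join

Fix: Move the right-table condition into the ON clause so unmatched parents are kept

Corrected query:
SELECT p.name, c.sales FROM authors p LEFT JOIN novels c ON c.author_id = p.id AND c.sales > 41676

Result:
name    | sales
--------+------
Orwell  | 47978
Atwood  | NULL 
Borges  | NULL 
Le Guin | 45215
Austen  | NULL 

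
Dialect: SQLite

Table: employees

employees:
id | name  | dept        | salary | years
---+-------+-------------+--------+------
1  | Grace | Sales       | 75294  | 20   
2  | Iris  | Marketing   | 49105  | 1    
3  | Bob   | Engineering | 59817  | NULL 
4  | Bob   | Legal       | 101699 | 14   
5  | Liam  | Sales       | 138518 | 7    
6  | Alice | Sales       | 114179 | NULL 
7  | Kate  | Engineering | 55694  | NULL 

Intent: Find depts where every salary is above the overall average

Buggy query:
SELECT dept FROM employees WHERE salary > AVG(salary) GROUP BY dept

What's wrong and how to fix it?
Bug: AVG() is an aggregate; it can't sit directly in WHERE

Fix: Compute the overall average in a scalar subquery and compare each group's MIN against it in HAVING

Corrected query:
SELECT dept FROM employees GROUP BY dept HAVING MIN(salary) > (SELECT AVG(salary) FROM employees)

Result:
dept 
-----
Legal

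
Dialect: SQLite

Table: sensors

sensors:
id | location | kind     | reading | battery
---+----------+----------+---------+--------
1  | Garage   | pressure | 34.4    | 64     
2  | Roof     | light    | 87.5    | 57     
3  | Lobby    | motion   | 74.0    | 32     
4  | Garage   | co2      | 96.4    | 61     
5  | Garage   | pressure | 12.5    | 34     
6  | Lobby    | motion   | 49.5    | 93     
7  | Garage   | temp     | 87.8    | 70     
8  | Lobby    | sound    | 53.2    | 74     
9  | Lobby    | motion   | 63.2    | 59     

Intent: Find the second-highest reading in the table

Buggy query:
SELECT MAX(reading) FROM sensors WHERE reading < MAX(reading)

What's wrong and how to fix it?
Bug: The inner MAX is an aggregate inside WHERE, which is not allowed

Fix: Put the inner MAX in a scalar subquery

Corrected query:
SELECT MAX(reading) FROM sensors WHERE reading < (SELECT MAX(reading) FROM sensors)

Result:
MAX(reading)
------------
87.8        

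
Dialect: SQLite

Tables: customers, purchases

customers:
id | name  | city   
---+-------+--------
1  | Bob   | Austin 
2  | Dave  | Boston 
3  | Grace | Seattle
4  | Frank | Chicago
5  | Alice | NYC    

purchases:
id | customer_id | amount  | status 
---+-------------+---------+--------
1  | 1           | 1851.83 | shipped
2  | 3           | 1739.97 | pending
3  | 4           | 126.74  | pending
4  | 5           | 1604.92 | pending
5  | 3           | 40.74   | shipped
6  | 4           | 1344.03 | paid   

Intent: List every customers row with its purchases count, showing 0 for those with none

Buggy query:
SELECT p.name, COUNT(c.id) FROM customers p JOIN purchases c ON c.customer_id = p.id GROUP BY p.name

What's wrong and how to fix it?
Bug: An inner join excludes parents with zero children

Fix: Use LEFT JOIN so parents without children still appear (COUNT(c.id) gives 0)

Corrected query:
SELECT p.name, COUNT(c.id) FROM customers p LEFT JOIN purchases c ON c.customer_id = p.id GROUP BY p.name

Result:
name  | COUNT(c.id)
------+------------
Alice | 1          
Bob   | 1          
Dave  | 0          
Frank | 2          
Grace | 2          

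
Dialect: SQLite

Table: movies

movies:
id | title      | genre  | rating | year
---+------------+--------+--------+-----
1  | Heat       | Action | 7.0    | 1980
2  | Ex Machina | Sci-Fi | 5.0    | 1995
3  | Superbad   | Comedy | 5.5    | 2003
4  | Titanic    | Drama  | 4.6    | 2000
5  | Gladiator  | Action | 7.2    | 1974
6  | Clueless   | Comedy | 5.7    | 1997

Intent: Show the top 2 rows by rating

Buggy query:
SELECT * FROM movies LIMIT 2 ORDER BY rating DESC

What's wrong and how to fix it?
Bug: LIMIT must come after ORDER BY

Fix: Sort with ORDER BY, then apply LIMIT

Corrected query:
SELECT * FROM movies ORDER BY rating DESC LIMIT 2

Result:
id | title     | genre  | rating | year
---+-----------+--------+--------+-----
5  | Gladiator | Action | 7.2    | 1974
1  | Heat      | Action | 7      | 1980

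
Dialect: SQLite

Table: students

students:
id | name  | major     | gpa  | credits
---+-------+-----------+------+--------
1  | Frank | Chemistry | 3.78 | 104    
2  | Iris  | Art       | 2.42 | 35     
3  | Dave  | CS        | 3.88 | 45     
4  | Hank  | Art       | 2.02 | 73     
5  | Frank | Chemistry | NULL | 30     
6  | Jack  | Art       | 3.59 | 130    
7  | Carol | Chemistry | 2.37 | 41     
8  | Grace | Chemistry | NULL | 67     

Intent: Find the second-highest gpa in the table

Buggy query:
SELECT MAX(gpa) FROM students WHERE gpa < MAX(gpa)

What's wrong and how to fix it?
Bug: The inner MAX is an aggregate inside WHERE, which is not allowed

Fix: Put the inner MAX in a scalar subquery

Corrected query:
SELECT MAX(gpa) FROM students WHERE gpa < (SELECT MAX(gpa) FROM students)

Result:
MAX(gpa)
--------
3.78    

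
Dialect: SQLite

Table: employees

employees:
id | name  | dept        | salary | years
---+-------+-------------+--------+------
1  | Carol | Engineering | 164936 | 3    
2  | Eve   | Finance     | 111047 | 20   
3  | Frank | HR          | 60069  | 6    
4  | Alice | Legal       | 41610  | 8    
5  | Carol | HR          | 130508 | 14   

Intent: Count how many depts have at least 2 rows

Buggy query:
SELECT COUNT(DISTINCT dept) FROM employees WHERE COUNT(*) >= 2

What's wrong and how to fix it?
Bug: WHERE filters individual rows, not groups, so a group-level COUNT is invalid there

Fix: Group first with HAVING COUNT(*) >= 2, then COUNT the resulting groups

Corrected query:
SELECT COUNT(*) FROM (SELECT dept FROM employees GROUP BY dept HAVING COUNT(*) >= 2)

Result:
COUNT(*)
--------
1       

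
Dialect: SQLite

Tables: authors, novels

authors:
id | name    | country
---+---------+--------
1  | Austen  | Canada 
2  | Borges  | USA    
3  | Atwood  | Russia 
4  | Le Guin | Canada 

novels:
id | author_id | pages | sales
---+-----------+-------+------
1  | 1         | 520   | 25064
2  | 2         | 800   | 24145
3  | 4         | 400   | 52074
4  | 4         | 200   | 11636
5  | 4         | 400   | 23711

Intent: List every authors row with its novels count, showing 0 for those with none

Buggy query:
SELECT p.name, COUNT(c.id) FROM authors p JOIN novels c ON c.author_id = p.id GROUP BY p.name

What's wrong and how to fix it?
Bug: An inner join excludes parents with zero children

Fix: Switch to LEFT JOIN to retain unmatched parent rows

Corrected query:
SELECT p.name, COUNT(c.id) FROM authors p LEFT JOIN novels c ON c.author_id = p.id GROUP BY p.name

Result:
name    | COUNT(c.id)
--------+------------
Atwood  | 0          
Austen  | 1          
Borges  | 1          
Le Guin | 3          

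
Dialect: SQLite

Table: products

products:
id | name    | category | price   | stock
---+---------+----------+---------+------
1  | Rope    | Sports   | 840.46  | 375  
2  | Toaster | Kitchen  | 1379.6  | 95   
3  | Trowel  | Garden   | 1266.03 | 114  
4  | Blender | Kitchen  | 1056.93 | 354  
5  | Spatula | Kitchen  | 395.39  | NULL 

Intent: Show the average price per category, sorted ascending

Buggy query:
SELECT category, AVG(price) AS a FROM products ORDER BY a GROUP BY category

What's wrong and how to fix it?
Bug: GROUP BY must precede ORDER BY

Fix: Move ORDER BY to the end, after GROUP BY

Corrected query:
SELECT category, AVG(price) AS a FROM products GROUP BY category ORDER BY a

Result:
category | a         
---------+-----------
Sports   | 840.46    
Kitchen  | 943.973333
Garden   | 1266.03   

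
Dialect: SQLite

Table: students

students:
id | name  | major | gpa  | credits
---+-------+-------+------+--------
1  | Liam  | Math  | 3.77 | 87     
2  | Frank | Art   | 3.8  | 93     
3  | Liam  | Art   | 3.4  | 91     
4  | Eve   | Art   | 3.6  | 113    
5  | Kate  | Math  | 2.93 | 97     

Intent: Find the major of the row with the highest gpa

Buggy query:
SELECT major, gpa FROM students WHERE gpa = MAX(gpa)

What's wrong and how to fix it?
Bug: MAX(gpa) is an aggregate and cannot be used directly in WHERE

Fix: Wrap MAX in a scalar subquery so WHERE compares against a single value

Corrected query:
SELECT major, gpa FROM students WHERE gpa = (SELECT MAX(gpa) FROM students)

Result:
major | gpa
------+----
Art   | 3.8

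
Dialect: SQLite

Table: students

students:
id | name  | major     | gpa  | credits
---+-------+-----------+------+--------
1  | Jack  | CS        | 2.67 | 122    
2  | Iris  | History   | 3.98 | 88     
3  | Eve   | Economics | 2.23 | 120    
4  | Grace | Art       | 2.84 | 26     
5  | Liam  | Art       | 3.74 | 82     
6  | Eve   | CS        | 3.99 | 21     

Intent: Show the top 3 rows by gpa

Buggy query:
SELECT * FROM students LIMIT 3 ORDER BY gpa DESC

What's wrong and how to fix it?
Bug: LIMIT must come after ORDER BY

Fix: Swap the clauses: ORDER BY first, then LIMIT

Corrected query:
SELECT * FROM students ORDER BY gpa DESC LIMIT 3

Result:
id | name | major   | gpa  | credits
---+------+---------+------+--------
6  | Eve  | CS      | 3.99 | 21     
2  | Iris | History | 3.98 | 88     
5  | Liam | Art     | 3.74 | 82     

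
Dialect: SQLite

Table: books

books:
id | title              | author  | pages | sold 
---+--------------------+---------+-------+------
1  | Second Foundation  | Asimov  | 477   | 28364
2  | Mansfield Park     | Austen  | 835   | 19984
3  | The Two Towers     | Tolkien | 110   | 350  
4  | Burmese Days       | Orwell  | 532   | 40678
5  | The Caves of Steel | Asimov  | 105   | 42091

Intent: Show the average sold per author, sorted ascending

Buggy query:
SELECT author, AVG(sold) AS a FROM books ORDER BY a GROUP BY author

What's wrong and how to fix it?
Bug: ORDER BY appears before GROUP BY; SQL clause order requires GROUP BY first

Fix: Move ORDER BY to the end, after GROUP BY

Corrected query:
SELECT author, AVG(sold) AS a FROM books GROUP BY author ORDER BY a

Result:
author  | a      
--------+--------
Tolkien | 350    
Austen  | 19984  
Asimov  | 35227.5
Orwell  | 40678  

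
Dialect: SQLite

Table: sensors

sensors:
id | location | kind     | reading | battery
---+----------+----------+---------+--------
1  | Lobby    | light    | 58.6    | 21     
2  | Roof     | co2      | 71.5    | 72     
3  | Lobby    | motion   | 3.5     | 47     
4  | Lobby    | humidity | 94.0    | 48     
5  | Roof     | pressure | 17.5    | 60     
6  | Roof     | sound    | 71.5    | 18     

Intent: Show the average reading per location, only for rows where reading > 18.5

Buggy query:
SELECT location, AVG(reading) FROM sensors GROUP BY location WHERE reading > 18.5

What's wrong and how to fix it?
Bug: WHERE cannot follow GROUP BY

Fix: Place WHERE between FROM and GROUP BY

Corrected query:
SELECT location, AVG(reading) FROM sensors WHERE reading > 18.5 GROUP BY location

Result:
location | AVG(reading)
---------+-------------
Lobby    | 76.3        
Roof     | 71.5        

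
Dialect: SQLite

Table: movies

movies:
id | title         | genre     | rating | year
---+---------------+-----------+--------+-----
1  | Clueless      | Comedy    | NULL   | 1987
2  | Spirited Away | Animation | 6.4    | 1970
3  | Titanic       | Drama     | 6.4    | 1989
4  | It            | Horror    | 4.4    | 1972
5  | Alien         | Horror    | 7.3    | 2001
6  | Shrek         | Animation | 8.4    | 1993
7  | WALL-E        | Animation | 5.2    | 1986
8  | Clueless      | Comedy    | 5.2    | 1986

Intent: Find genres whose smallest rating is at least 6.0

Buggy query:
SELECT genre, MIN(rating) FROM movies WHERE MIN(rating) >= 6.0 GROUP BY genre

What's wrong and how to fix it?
Bug: Aggregates like MIN are computed per group after WHERE runs

Fix: Replace WHERE with HAVING after the GROUP BY

Corrected query:
SELECT genre, MIN(rating) FROM movies GROUP BY genre HAVING MIN(rating) >= 6.0

Result:
genre | MIN(rating)
------+------------
Drama | 6.4        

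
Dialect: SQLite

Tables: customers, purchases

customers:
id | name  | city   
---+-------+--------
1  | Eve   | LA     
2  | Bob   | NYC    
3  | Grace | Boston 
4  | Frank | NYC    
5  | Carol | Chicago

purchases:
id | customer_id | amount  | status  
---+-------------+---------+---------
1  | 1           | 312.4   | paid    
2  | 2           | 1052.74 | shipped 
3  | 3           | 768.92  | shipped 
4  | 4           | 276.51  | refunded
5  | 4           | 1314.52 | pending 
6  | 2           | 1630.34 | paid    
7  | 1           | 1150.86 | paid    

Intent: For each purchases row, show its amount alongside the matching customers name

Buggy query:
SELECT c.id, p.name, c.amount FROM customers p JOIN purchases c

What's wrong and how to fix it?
Bug: Missing join condition: each purchases row is matched to all customers rows instead of just its own

Fix: Add ON c.customer_id = p.id to the JOIN

Corrected query:
SELECT c.id, p.name, c.amount FROM customers p JOIN purchases c ON c.customer_id = p.id

Result:
id | name  | amount 
---+-------+--------
1  | Eve   | 312.4  
2  | Bob   | 1052.74
3  | Grace | 768.92 
4  | Frank | 276.51 
5  | Frank | 1314.52
6  | Bob   | 1630.34
7  | Eve   | 1150.86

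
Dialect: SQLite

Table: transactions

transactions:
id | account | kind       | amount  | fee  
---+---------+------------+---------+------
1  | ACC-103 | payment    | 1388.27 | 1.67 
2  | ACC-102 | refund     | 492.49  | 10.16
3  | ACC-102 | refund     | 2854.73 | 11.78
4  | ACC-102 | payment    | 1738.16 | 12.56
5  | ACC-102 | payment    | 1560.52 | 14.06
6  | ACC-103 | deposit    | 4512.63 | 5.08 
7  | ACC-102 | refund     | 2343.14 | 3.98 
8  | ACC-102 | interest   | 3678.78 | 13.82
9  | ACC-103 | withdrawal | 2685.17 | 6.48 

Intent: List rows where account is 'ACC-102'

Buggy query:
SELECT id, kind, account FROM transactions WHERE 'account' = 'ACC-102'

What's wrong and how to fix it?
Bug: Single quotes denote string literals in SQL; the column name is being compared as a constant string

Fix: Reference the column as account without single quotes

Corrected query:
SELECT id, kind, account FROM transactions WHERE account = 'ACC-102'

Result:
id | kind     | account
---+----------+--------
2  | refund   | ACC-102
3  | refund   | ACC-102
4  | payment  | ACC-102
5  | payment  | ACC-102
7  | refund   | ACC-102
8  | interest | ACC-102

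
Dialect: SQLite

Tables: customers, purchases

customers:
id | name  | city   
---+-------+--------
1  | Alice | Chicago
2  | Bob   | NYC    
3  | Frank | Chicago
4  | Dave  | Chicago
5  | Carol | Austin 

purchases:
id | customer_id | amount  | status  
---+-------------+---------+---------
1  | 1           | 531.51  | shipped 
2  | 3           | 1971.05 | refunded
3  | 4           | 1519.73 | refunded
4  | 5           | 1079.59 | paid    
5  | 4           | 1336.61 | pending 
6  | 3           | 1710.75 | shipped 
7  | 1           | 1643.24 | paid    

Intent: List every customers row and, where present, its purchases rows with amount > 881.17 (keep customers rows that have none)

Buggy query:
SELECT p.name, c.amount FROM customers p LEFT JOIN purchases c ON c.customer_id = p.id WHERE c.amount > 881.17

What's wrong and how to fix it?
Bug: Filtering c.amount in WHERE discards the NULL rows produced by LEFT JOIN, turning it into an inner join

Fix: Put 'c.amount > 881.17' in the JOIN's ON clause instead of WHERE

Corrected query:
SELECT p.name, c.amount FROM customers p LEFT JOIN purchases c ON c.customer_id = p.id AND c.amount > 881.17

Result:
name  | amount 
------+--------
Alice | 1643.24
Bob   | NULL   
Frank | 1710.75
Frank | 1971.05
Dave  | 1336.61
Dave  | 1519.73
Carol | 1079.59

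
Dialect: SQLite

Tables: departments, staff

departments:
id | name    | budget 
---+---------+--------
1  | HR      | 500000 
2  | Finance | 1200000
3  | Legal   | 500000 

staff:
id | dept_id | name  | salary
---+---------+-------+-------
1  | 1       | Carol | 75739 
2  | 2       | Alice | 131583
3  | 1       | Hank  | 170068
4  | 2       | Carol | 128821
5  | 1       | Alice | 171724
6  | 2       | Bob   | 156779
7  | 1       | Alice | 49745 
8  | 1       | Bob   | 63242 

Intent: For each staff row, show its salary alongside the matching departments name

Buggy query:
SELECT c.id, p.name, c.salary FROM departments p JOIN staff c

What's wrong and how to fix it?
Bug: JOIN with no ON clause produces a cartesian product; every staff row pairs with every departments row

Fix: Add ON c.dept_id = p.id to the JOIN

Corrected query:
SELECT c.id, p.name, c.salary FROM departments p JOIN staff c ON c.dept_id = p.id

Result:
id | name    | salary
---+---------+-------
1  | HR      | 75739 
2  | Finance | 131583
3  | HR      | 170068
4  | Finance | 128821
5  | HR      | 171724
6  | Finance | 156779
7  | HR      | 49745 
8  | HR      | 63242 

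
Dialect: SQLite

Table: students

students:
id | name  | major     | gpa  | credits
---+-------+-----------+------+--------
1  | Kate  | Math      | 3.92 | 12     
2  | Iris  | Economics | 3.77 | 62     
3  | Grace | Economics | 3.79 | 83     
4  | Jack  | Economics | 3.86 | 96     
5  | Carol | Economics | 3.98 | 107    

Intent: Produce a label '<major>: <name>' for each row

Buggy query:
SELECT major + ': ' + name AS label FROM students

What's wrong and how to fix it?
Bug: SQLite uses || for string concatenation; + coerces text to numbers (yielding 0)

Fix: Replace + with || to concatenate text

Corrected query:
SELECT major || ': ' || name AS label FROM students

Result:
label           
----------------
Math: Kate      
Economics: Iris 
Economics: Grace
Economics: Jack 
Economics: Carol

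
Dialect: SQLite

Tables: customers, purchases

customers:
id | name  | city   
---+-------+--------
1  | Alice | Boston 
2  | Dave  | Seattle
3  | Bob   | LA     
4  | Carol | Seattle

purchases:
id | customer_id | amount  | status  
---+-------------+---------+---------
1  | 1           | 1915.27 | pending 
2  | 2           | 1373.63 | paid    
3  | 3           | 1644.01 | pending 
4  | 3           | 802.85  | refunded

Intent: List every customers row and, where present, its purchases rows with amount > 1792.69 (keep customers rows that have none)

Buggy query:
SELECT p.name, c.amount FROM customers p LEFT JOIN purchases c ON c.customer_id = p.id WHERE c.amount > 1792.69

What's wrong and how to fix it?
Bug: Filtering c.amount in WHERE discards the NULL rows produced by LEFT JOIN, turning it into an inner join

Fix: Move the right-table condition into the ON clause so unmatched parents are kept

Corrected query:
SELECT p.name, c.amount FROM customers p LEFT JOIN purchases c ON c.customer_id = p.id AND c.amount > 1792.69

Result:
name  | amount 
------+--------
Alice | 1915.27
Dave  | NULL   
Bob   | NULL   
Carol | NULL   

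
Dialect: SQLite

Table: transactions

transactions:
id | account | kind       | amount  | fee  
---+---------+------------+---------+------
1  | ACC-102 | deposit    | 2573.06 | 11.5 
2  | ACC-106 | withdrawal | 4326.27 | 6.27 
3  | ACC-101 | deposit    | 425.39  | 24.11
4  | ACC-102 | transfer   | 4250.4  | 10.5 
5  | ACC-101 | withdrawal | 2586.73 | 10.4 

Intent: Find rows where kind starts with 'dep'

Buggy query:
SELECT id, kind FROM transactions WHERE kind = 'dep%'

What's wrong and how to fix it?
Bug: '=' compares the literal string including the % character; pattern matching needs LIKE

Fix: Replace '=' with LIKE so 'dep%' is treated as a pattern

Corrected query:
SELECT id, kind FROM transactions WHERE kind LIKE 'dep%'

Result:
id | kind   
---+--------
1  | deposit
3  | deposit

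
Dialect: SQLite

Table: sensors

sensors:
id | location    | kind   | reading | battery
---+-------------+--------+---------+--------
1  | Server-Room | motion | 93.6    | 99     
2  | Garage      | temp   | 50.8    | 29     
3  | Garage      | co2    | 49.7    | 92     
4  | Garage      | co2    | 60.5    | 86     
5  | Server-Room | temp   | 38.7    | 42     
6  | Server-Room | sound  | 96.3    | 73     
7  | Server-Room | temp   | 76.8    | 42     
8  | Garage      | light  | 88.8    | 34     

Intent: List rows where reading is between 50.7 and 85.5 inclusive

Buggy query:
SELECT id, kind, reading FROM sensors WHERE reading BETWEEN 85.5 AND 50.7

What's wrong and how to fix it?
Bug: BETWEEN expects the lower bound first; with 85.5 AND 50.7 the range is empty

Fix: Write BETWEEN 50.7 AND 85.5

Corrected query:
SELECT id, kind, reading FROM sensors WHERE reading BETWEEN 50.7 AND 85.5

Result:
id | kind | reading
---+------+--------
2  | temp | 50.8   
4  | co2  | 60.5   
7  | temp | 76.8   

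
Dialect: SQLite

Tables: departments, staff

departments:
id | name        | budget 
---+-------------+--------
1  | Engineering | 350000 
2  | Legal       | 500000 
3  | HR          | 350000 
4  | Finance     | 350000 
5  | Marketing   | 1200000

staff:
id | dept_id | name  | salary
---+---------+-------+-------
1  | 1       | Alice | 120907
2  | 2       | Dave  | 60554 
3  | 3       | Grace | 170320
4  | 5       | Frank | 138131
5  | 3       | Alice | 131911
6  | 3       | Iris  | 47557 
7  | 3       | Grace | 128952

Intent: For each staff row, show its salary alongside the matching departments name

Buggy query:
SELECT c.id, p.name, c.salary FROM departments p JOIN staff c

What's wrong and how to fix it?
Bug: Missing join condition: each staff row is matched to all departments rows instead of just its own

Fix: Specify the join condition linking the foreign key to the parent id

Corrected query:
SELECT c.id, p.name, c.salary FROM departments p JOIN staff c ON c.dept_id = p.id

Result:
id | name        | salary
---+-------------+-------
1  | Engineering | 120907
2  | Legal       | 60554 
3  | HR          | 170320
4  | Marketing   | 138131
5  | HR          | 131911
6  | HR          | 47557 
7  | HR          | 128952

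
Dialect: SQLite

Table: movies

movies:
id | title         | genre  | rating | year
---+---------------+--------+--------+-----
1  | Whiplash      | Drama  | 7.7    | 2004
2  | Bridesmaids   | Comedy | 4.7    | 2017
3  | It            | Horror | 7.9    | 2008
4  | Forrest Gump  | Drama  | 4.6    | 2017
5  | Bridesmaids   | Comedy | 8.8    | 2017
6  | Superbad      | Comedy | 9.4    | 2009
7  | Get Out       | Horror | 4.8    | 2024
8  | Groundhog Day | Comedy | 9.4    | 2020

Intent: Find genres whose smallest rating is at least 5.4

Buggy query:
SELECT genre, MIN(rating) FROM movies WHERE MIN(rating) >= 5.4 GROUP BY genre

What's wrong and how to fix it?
Bug: Aggregates like MIN are computed per group after WHERE runs

Fix: Use HAVING for the per-group MIN condition

Corrected query:
SELECT genre, MIN(rating) FROM movies GROUP BY genre HAVING MIN(rating) >= 5.4

Result:
(no rows)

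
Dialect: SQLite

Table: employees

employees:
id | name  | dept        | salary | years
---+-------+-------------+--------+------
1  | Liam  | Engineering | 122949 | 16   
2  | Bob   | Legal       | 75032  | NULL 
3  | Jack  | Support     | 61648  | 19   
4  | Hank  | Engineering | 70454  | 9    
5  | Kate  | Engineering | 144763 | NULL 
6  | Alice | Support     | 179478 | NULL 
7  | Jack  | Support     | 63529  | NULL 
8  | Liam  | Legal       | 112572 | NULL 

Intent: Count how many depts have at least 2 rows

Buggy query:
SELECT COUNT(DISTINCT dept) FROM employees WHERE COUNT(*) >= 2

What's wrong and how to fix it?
Bug: WHERE filters individual rows, not groups, so a group-level COUNT is invalid there

Fix: Group first with HAVING COUNT(*) >= 2, then COUNT the resulting groups

Corrected query:
SELECT COUNT(*) FROM (SELECT dept FROM employees GROUP BY dept HAVING COUNT(*) >= 2)

Result:
COUNT(*)
--------
3       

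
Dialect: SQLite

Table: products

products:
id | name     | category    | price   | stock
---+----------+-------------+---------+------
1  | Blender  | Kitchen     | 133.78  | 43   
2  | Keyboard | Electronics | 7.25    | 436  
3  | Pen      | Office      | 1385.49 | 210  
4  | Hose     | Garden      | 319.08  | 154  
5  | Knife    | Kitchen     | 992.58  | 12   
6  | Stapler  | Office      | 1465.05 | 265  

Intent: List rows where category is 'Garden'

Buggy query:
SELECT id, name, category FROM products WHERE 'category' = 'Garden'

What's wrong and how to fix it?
Bug: 'category' in single quotes is a string literal, not the column; the comparison is literal-vs-literal and never true

Fix: Reference the column as category without single quotes

Corrected query:
SELECT id, name, category FROM products WHERE category = 'Garden'

Result:
id | name | category
---+------+---------
4  | Hose | Garden  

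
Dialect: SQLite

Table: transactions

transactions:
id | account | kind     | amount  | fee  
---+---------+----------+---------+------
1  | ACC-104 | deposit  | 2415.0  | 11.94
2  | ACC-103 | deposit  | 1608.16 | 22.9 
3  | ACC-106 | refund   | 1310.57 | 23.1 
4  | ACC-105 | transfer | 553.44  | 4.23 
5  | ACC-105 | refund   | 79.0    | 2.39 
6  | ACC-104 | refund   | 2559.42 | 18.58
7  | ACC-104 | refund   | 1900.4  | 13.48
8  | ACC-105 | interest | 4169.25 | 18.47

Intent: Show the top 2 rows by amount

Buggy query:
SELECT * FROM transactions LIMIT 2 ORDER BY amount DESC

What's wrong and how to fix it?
Bug: LIMIT must come after ORDER BY

Fix: Swap the clauses: ORDER BY first, then LIMIT

Corrected query:
SELECT * FROM transactions ORDER BY amount DESC LIMIT 2

Result:
id | account | kind     | amount  | fee  
---+---------+----------+---------+------
8  | ACC-105 | interest | 4169.25 | 18.47
6  | ACC-104 | refund   | 2559.42 | 18.58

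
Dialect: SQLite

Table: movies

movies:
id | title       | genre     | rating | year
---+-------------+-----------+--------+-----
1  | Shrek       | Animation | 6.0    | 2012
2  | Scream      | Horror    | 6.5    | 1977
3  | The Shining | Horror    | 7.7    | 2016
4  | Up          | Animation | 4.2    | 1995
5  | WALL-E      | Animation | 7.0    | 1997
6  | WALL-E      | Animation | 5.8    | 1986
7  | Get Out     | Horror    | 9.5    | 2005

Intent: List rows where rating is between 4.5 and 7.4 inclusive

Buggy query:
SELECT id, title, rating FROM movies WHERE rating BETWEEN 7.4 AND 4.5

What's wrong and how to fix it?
Bug: The bounds are reversed; BETWEEN a AND b requires a <= b to match anything

Fix: Swap the bounds so the smaller value comes first

Corrected query:
SELECT id, title, rating FROM movies WHERE rating BETWEEN 4.5 AND 7.4

Result:
id | title  | rating
---+--------+-------
1  | Shrek  | 6     
2  | Scream | 6.5   
5  | WALL-E | 7     
6  | WALL-E | 5.8   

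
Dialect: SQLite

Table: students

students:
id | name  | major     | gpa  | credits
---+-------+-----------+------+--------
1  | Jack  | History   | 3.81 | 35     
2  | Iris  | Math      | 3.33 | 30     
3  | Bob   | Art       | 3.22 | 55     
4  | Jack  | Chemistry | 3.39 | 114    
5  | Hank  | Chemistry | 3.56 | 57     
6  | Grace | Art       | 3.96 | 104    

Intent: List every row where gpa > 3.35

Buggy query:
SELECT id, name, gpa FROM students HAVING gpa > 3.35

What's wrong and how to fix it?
Bug: HAVING filters the output of aggregation, but this query has no GROUP BY and no aggregate functions, so SQLite rejects it (HAVING clause on a non-aggregate query); the condition here is per row

Fix: Use WHERE for row-level filtering

Corrected query:
SELECT id, name, gpa FROM students WHERE gpa > 3.35

Result:
id | name  | gpa 
---+-------+-----
1  | Jack  | 3.81
4  | Jack  | 3.39
5  | Hank  | 3.56
6  | Grace | 3.96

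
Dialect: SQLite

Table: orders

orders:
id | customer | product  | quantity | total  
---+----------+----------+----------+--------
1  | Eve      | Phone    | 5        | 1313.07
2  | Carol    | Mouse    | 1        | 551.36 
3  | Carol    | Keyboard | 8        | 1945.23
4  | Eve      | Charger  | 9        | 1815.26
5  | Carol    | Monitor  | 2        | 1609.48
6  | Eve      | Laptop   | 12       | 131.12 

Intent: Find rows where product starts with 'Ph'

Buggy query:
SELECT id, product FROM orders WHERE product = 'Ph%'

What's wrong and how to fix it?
Bug: Wildcards only work with LIKE; '=' treats '%' as a literal character

Fix: Replace '=' with LIKE so 'Ph%' is treated as a pattern

Corrected query:
SELECT id, product FROM orders WHERE product LIKE 'Ph%'

Result:
id | product
---+--------
1  | Phone  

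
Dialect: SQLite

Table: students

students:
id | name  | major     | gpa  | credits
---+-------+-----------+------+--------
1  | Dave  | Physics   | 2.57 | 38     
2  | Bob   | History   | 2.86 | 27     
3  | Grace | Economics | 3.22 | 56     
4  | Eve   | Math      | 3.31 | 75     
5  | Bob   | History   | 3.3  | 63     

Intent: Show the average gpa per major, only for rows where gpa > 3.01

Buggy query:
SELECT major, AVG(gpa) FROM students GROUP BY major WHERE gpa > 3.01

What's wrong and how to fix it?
Bug: Row-level WHERE must come before GROUP BY in the clause order

Fix: Place WHERE between FROM and GROUP BY

Corrected query:
SELECT major, AVG(gpa) FROM students WHERE gpa > 3.01 GROUP BY major

Result:
major     | AVG(gpa)
----------+---------
Economics | 3.22    
History   | 3.3     
Math      | 3.31    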